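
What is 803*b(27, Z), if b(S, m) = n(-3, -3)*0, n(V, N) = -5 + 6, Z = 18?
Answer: 0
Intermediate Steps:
n(V, N) = 1
b(S, m) = 0 (b(S, m) = 1*0 = 0)
803*b(27, Z) = 803*0 = 0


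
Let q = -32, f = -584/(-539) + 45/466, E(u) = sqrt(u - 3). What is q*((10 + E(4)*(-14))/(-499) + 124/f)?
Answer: -497370496640/147903101 ≈ -3362.8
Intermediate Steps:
E(u) = sqrt(-3 + u)
f = 296399/251174 (f = -584*(-1/539) + 45*(1/466) = 584/539 + 45/466 = 296399/251174 ≈ 1.1801)
q*((10 + E(4)*(-14))/(-499) + 124/f) = -32*((10 + sqrt(-3 + 4)*(-14))/(-499) + 124/(296399/251174)) = -32*((10 + sqrt(1)*(-14))*(-1/499) + 124*(251174/296399)) = -32*((10 + 1*(-14))*(-1/499) + 31145576/296399) = -32*((10 - 14)*(-1/499) + 31145576/296399) = -32*(-4*(-1/499) + 31145576/296399) = -32*(4/499 + 31145576/296399) = -32*15542828020/147903101 = -497370496640/147903101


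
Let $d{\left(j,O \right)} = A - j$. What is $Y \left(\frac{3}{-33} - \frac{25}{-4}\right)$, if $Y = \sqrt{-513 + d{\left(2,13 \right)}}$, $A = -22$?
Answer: $\frac{271 i \sqrt{537}}{44} \approx 142.73 i$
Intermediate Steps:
$d{\left(j,O \right)} = -22 - j$
$Y = i \sqrt{537}$ ($Y = \sqrt{-513 - 24} = \sqrt{-537} = i \sqrt{537} \approx 23.173 i$)
$Y \left(\frac{3}{-33} - \frac{25}{-4}\right) = i \sqrt{537} \left(\frac{3}{-33} - \frac{25}{-4}\right) = i \sqrt{537} \left(3 \left(- \frac{1}{33}\right) - - \frac{25}{4}\right) = i \sqrt{537} \left(- \frac{1}{11} + \frac{25}{4}\right) = i \sqrt{537} \cdot \frac{271}{44} = \frac{271 i \sqrt{537}}{44}$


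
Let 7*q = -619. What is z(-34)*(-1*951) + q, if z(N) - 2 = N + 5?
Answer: 179120/7 ≈ 25589.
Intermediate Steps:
q = -619/7 (q = (⅐)*(-619) = -619/7 ≈ -88.429)
z(N) = 7 + N (z(N) = 2 + (N + 5) = 2 + (5 + N) = 7 + N)
z(-34)*(-1*951) + q = (7 - 34)*(-1*951) - 619/7 = -27*(-951) - 619/7 = 25677 - 619/7 = 179120/7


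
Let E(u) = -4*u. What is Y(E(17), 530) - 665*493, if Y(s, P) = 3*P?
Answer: -326255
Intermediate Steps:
Y(E(17), 530) - 665*493 = 3*530 - 665*493 = 1590 - 1*327845 = 1590 - 327845 = -326255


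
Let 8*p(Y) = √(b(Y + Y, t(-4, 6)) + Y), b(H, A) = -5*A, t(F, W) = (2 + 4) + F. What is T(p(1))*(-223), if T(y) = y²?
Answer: 2007/64 ≈ 31.359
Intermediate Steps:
t(F, W) = 6 + F
p(Y) = √(-10 + Y)/8 (p(Y) = √(-5*(6 - 4) + Y)/8 = √(-5*2 + Y)/8 = √(-10 + Y)/8)
T(p(1))*(-223) = (√(-10 + 1)/8)²*(-223) = (√(-9)/8)²*(-223) = ((3*I)/8)²*(-223) = (3*I/8)²*(-223) = -9/64*(-223) = 2007/64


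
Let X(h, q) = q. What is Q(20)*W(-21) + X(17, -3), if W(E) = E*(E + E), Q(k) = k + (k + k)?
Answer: 52917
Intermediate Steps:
Q(k) = 3*k (Q(k) = k + 2*k = 3*k)
W(E) = 2*E² (W(E) = E*(2*E) = 2*E²)
Q(20)*W(-21) + X(17, -3) = (3*20)*(2*(-21)²) - 3 = 60*(2*441) - 3 = 60*882 - 3 = 52920 - 3 = 52917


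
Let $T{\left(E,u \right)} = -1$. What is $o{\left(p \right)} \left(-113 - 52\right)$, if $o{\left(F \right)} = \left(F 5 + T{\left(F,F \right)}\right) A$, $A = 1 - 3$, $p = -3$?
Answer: $-5280$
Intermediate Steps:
$A = -2$
$o{\left(F \right)} = 2 - 10 F$ ($o{\left(F \right)} = \left(F 5 - 1\right) \left(-2\right) = \left(5 F - 1\right) \left(-2\right) = \left(-1 + 5 F\right) \left(-2\right) = 2 - 10 F$)
$o{\left(p \right)} \left(-113 - 52\right) = \left(2 - -30\right) \left(-113 - 52\right) = \left(2 + 30\right) \left(-165\right) = 32 \left(-165\right) = -5280$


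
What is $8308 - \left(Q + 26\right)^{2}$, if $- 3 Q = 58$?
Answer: $\frac{74372}{9} \approx 8263.6$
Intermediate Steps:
$Q = - \frac{58}{3}$ ($Q = \left(- \frac{1}{3}\right) 58 = - \frac{58}{3} \approx -19.333$)
$8308 - \left(Q + 26\right)^{2} = 8308 - \left(- \frac{58}{3} + 26\right)^{2} = 8308 - \left(\frac{20}{3}\right)^{2} = 8308 - \frac{400}{9} = \frac{74372}{9}$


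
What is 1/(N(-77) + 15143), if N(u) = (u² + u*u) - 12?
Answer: 1/26989 ≈ 3.7052e-5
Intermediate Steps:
N(u) = -12 + 2*u² (N(u) = (u² + u²) - 12 = 2*u² - 12 = -12 + 2*u²)
1/(N(-77) + 15143) = 1/((-12 + 2*(-77)²) + 15143) = 1/((-12 + 2*5929) + 15143) = 1/((-12 + 11858) + 15143) = 1/(11846 + 15143) = 1/26989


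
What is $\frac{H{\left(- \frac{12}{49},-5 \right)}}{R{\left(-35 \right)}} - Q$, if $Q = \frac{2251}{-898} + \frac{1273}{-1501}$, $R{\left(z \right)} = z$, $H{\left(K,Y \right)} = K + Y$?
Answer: $\frac{426393519}{121665530} \approx 3.5046$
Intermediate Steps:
$Q = - \frac{237995}{70942}$ ($Q = 2251 \left(- \frac{1}{898}\right) + 1273 \left(- \frac{1}{1501}\right) = - \frac{2251}{898} - \frac{67}{79} = - \frac{237995}{70942} \approx -3.3548$)
$\frac{H{\left(- \frac{12}{49},-5 \right)}}{R{\left(-35 \right)}} - Q = \frac{- \frac{12}{49} - 5}{-35} - - \frac{237995}{70942} = \left(\left(-12\right) \frac{1}{49} - 5\right) \left(- \frac{1}{35}\right) + \frac{237995}{70942} = \left(- \frac{12}{49} - 5\right) \left(- \frac{1}{35}\right) + \frac{237995}{70942} = \left(- \frac{257}{49}\right) \left(- \frac{1}{35}\right) + \frac{237995}{70942} = \frac{257}{1715} + \frac{237995}{70942} = \frac{426393519}{121665530}$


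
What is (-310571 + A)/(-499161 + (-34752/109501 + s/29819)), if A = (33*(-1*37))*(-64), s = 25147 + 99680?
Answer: 758923038814213/1629853015630920 ≈ 0.46564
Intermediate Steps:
s = 124827
A = 78144 (A = (33*(-37))*(-64) = -1221*(-64) = 78144)
(-310571 + A)/(-499161 + (-34752/109501 + s/29819)) = (-310571 + 78144)/(-499161 + (-34752/109501 + 124827/29819)) = -232427/(-499161 + (-34752*1/109501 + 124827*(1/29819))) = -232427/(-499161 + (-34752/109501 + 124827/29819)) = -232427/(-499161 + 12632411439/3265210319) = -232427/(-1629853015630920/3265210319) = -232427*(-3265210319/1629853015630920) = 758923038814213/1629853015630920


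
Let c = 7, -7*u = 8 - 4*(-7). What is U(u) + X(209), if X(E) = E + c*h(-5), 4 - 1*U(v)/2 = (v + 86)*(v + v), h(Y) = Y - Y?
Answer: 92137/49 ≈ 1880.3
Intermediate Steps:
u = -36/7 (u = -(8 - 4*(-7))/7 = -(8 + 28)/7 = -1/7*36 = -36/7 ≈ -5.1429)
h(Y) = 0
U(v) = 8 - 4*v*(86 + v) (U(v) = 8 - 2*(v + 86)*(v + v) = 8 - 2*(86 + v)*2*v = 8 - 4*v*(86 + v))
X(E) = E (X(E) = E + 7*0 = E + 0 = E)
U(u) + X(209) = (8 - 344*(-36/7) - 4*(-36/7)**2) + 209 = (8 + 12384/7 - 4*1296/49) + 209 = (8 + 12384/7 - 5184/49) + 209 = 81896/49 + 209 = 92137/49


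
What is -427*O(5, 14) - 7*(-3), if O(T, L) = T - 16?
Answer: 4718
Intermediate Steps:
O(T, L) = -16 + T
-427*O(5, 14) - 7*(-3) = -427*(-16 + 5) - 7*(-3) = -427*(-11) + 21 = 4697 + 21 = 4718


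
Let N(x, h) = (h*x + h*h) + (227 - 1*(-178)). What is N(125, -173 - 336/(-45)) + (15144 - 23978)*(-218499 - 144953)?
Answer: 722416968589/225 ≈ 3.2107e+9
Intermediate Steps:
N(x, h) = 405 + h² + h*x (N(x, h) = (h*x + h²) + (227 + 178) = (h² + h*x) + 405 = 405 + h² + h*x)
N(125, -173 - 336/(-45)) + (15144 - 23978)*(-218499 - 144953) = (405 + (-173 - 336/(-45))² + (-173 - 336/(-45))*125) + (15144 - 23978)*(-218499 - 144953) = (405 + (-173 - 336*(-1/45))² + (-173 - 336*(-1/45))*125) - 8834*(-363452) = (405 + (-173 + 112/15)² + (-173 + 112/15)*125) + 3210734968 = (405 + (-2483/15)² - 2483/15*125) + 3210734968 = (405 + 6165289/225 - 62075/3) + 3210734968 = 1600789/225 + 3210734968 = 722416968589/225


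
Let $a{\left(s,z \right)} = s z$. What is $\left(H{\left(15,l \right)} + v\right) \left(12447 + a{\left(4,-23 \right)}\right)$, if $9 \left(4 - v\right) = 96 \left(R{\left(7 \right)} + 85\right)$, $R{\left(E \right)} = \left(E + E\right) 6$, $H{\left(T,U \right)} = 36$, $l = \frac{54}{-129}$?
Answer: $- \frac{65333240}{3} \approx -2.1778 \cdot 10^{7}$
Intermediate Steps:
$l = - \frac{18}{43}$ ($l = 54 \left(- \frac{1}{129}\right) = - \frac{18}{43} \approx -0.4186$)
$R{\left(E \right)} = 12 E$ ($R{\left(E \right)} = 2 E 6 = 12 E$)
$v = - \frac{5396}{3}$ ($v = 4 - \frac{96 \left(12 \cdot 7 + 85\right)}{9} = 4 - \frac{96 \left(84 + 85\right)}{9} = 4 - \frac{96 \cdot 169}{9} = 4 - \frac{5408}{3} = - \frac{5396}{3} \approx -1798.7$)
$\left(H{\left(15,l \right)} + v\right) \left(12447 + a{\left(4,-23 \right)}\right) = \left(36 - \frac{5396}{3}\right) \left(12447 + 4 \left(-23\right)\right) = - \frac{5288 \left(12447 - 92\right)}{3} = \left(- \frac{5288}{3}\right) 12355 = - \frac{65333240}{3}$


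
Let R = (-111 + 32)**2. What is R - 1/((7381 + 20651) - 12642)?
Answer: 96048989/15390 ≈ 6241.0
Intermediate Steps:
R = 6241 (R = (-79)**2 = 6241)
R - 1/((7381 + 20651) - 12642) = 6241 - 1/((7381 + 20651) - 12642) = 6241 - 1/(28032 - 12642) = 6241 - 1/15390 = 96048989/15390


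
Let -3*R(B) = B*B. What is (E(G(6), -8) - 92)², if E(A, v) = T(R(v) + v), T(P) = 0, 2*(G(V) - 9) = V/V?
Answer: 8464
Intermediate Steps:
R(B) = -B²/3 (R(B) = -B*B/3 = -B²/3)
G(V) = 19/2 (G(V) = 9 + (V/V)/2 = 9 + (½)*1 = 9 + ½ = 19/2)
E(A, v) = 0
(E(G(6), -8) - 92)² = (0 - 92)² = (-92)² = 8464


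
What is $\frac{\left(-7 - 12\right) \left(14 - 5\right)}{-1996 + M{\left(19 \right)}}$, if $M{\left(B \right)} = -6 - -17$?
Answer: $\frac{171}{1985} \approx 0.086146$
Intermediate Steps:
$M{\left(B \right)} = 11$ ($M{\left(B \right)} = -6 + 17 = 11$)
$\frac{\left(-7 - 12\right) \left(14 - 5\right)}{-1996 + M{\left(19 \right)}} = \frac{\left(-7 - 12\right) \left(14 - 5\right)}{-1996 + 11} = \frac{\left(-19\right) 9}{-1985} = \left(-171\right) \left(- \frac{1}{1985}\right) = \frac{171}{1985}$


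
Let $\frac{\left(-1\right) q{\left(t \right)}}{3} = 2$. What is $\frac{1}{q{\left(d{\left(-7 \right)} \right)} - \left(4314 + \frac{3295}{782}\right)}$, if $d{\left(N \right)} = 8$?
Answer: $- \frac{782}{3381535} \approx -0.00023126$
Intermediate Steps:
$q{\left(t \right)} = -6$ ($q{\left(t \right)} = \left(-3\right) 2 = -6$)
$\frac{1}{q{\left(d{\left(-7 \right)} \right)} - \left(4314 + \frac{3295}{782}\right)} = \frac{1}{-6 - \left(4314 + \frac{3295}{782}\right)} = \frac{1}{-6 - \frac{3376843}{782}} = \frac{1}{- \frac{3381535}{782}} = - \frac{782}{3381535}$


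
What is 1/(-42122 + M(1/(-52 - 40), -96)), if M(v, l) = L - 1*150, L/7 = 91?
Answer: -1/41635 ≈ -2.4018e-5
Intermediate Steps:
L = 637 (L = 7*91 = 637)
M(v, l) = 487 (M(v, l) = 637 - 1*150 = 637 - 150 = 487)
1/(-42122 + M(1/(-52 - 40), -96)) = 1/(-42122 + 487) = 1/(-41635) = -1/41635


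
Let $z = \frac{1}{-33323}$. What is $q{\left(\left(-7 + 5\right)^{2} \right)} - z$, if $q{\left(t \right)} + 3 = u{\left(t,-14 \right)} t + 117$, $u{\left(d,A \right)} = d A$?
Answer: $- \frac{3665529}{33323} \approx -110.0$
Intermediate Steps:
$u{\left(d,A \right)} = A d$
$q{\left(t \right)} = 114 - 14 t^{2}$ ($q{\left(t \right)} = -3 + \left(- 14 t t + 117\right) = -3 - \left(-117 + 14 t^{2}\right) = 114 - 14 t^{2}$)
$z = - \frac{1}{33323} \approx -3.0009 \cdot 10^{-5}$
$q{\left(\left(-7 + 5\right)^{2} \right)} - z = \left(114 - 14 \left(\left(-7 + 5\right)^{2}\right)^{2}\right) - - \frac{1}{33323} = \left(114 - 14 \left(\left(-2\right)^{2}\right)^{2}\right) + \frac{1}{33323} = \left(114 - 14 \cdot 4^{2}\right) + \frac{1}{33323} = \left(114 - 224\right) + \frac{1}{33323} = -110 + \frac{1}{33323} = - \frac{3665529}{33323}$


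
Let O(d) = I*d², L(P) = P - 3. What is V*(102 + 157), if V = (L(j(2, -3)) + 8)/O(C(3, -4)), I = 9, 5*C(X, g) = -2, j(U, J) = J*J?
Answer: 45325/18 ≈ 2518.1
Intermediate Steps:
j(U, J) = J²
C(X, g) = -⅖ (C(X, g) = (⅕)*(-2) = -⅖)
L(P) = -3 + P
O(d) = 9*d²
V = 175/18 (V = ((-3 + (-3)²) + 8)/((9*(-⅖)²)) = ((-3 + 9) + 8)/((9*(4/25))) = (6 + 8)/(36/25) = 14*(25/36) = 175/18 ≈ 9.7222)
V*(102 + 157) = 175*(102 + 157)/18 = (175/18)*259 = 45325/18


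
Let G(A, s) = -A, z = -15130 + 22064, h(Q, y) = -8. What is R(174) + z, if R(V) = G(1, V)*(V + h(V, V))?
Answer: 6768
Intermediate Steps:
z = 6934
R(V) = 8 - V (R(V) = (-1*1)*(V - 8) = -(-8 + V) = 8 - V)
R(174) + z = (8 - 1*174) + 6934 = (8 - 174) + 6934 = -166 + 6934 = 6768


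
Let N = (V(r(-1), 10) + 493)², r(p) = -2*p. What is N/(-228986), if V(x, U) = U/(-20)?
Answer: -970225/915944 ≈ -1.0593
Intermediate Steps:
V(x, U) = -U/20 (V(x, U) = U*(-1/20) = -U/20)
N = 970225/4 (N = (-1/20*10 + 493)² = (-½ + 493)² = (985/2)² = 970225/4 ≈ 2.4256e+5)
N/(-228986) = (970225/4)/(-228986) = (970225/4)*(-1/228986) = -970225/915944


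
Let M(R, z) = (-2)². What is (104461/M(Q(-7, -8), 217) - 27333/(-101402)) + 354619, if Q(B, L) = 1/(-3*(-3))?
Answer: 77214483503/202804 ≈ 3.8073e+5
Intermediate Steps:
Q(B, L) = ⅑ (Q(B, L) = 1/9 = ⅑)
M(R, z) = 4
(104461/M(Q(-7, -8), 217) - 27333/(-101402)) + 354619 = (104461/4 - 27333/(-101402)) + 354619 = (104461*(¼) - 27333*(-1/101402)) + 354619 = (104461/4 + 27333/101402) + 354619 = 5296331827/202804 + 354619 = 77214483503/202804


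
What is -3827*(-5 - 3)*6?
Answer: 183696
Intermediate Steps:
-3827*(-5 - 3)*6 = -(-30616)*6 = -3827*(-48) = 183696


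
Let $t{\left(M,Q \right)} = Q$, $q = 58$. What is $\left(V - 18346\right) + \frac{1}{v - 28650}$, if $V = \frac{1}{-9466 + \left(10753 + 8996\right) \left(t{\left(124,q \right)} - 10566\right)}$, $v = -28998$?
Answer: $- \frac{109743958737308435}{5981901157392} \approx -18346.0$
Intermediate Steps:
$V = - \frac{1}{207531958}$ ($V = \frac{1}{-9466 + \left(10753 + 8996\right) \left(58 - 10566\right)} = \frac{1}{-9466 + 19749 \left(-10508\right)} = \frac{1}{-9466 - 207522492} = \frac{1}{-207531958} = - \frac{1}{207531958} \approx -4.8185 \cdot 10^{-9}$)
$\left(V - 18346\right) + \frac{1}{v - 28650} = \left(- \frac{1}{207531958} - 18346\right) + \frac{1}{-28998 - 28650} = - \frac{3807381301469}{207531958} + \frac{1}{-57648} = - \frac{3807381301469}{207531958} - \frac{1}{57648} = - \frac{109743958737308435}{5981901157392}$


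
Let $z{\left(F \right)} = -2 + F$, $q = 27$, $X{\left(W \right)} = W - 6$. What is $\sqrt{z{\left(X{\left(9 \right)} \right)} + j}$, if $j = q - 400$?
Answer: $2 i \sqrt{93} \approx 19.287 i$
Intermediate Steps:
$X{\left(W \right)} = -6 + W$
$j = -373$ ($j = 27 - 400 = -373$)
$\sqrt{z{\left(X{\left(9 \right)} \right)} + j} = \sqrt{\left(-2 + \left(-6 + 9\right)\right) - 373} = \sqrt{\left(-2 + 3\right) - 373} = \sqrt{1 - 373} = \sqrt{-372} = 2 i \sqrt{93}$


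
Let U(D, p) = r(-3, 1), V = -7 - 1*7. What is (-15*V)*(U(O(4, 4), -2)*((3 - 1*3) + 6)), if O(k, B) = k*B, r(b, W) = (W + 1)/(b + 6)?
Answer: 840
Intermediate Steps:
V = -14 (V = -7 - 7 = -14)
r(b, W) = (1 + W)/(6 + b)
O(k, B) = B*k
U(D, p) = 2/3 (U(D, p) = (1 + 1)/(6 - 3) = 2/3)
(-15*V)*(U(O(4, 4), -2)*((3 - 1*3) + 6)) = (-15*(-14))*(2*((3 - 1*3) + 6)/3) = 210*(2*((3 - 3) + 6)/3) = 210*(2*(0 + 6)/3) = 210*((2/3)*6) = 210*4 = 840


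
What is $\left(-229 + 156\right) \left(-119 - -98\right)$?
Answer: $1533$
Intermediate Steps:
$\left(-229 + 156\right) \left(-119 - -98\right) = - 73 \left(-119 + 98\right) = \left(-73\right) \left(-21\right) = 1533$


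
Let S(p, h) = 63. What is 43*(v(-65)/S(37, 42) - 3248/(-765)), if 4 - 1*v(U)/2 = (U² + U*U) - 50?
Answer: -60397112/5355 ≈ -11279.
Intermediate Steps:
v(U) = 108 - 4*U² (v(U) = 8 - 2*((U² + U*U) - 50) = 8 - 2*((U² + U²) - 50) = 8 - 2*(2*U² - 50) = 8 - 2*(-50 + 2*U²) = 8 + (100 - 4*U²) = 108 - 4*U²)
43*(v(-65)/S(37, 42) - 3248/(-765)) = 43*((108 - 4*(-65)²)/63 - 3248/(-765)) = 43*((108 - 4*4225)*(1/63) - 3248*(-1/765)) = 43*((108 - 16900)*(1/63) + 3248/765) = 43*(-16792*1/63 + 3248/765) = 43*(-16792/63 + 3248/765) = 43*(-1404584/5355) = -60397112/5355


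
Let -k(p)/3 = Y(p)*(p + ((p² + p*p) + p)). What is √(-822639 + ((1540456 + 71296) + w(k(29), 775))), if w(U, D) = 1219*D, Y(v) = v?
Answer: √1733838 ≈ 1316.8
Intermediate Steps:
k(p) = -3*p*(2*p + 2*p²) (k(p) = -3*p*(p + ((p² + p*p) + p)) = -3*p*(p + ((p² + p²) + p)) = -3*p*(p + (2*p² + p)) = -3*p*(p + (p + 2*p²)) = -3*p*(2*p + 2*p²))
√(-822639 + ((1540456 + 71296) + w(k(29), 775))) = √(-822639 + ((1540456 + 71296) + 1219*775)) = √(-822639 + (1611752 + 944725)) = √(-822639 + 2556477) = √1733838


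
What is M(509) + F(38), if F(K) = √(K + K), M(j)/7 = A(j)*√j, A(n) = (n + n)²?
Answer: 2*√19 + 7254268*√509 ≈ 1.6366e+8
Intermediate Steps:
A(n) = 4*n² (A(n) = (2*n)² = 4*n²)
M(j) = 28*j^(5/2) (M(j) = 7*((4*j²)*√j) = 7*(4*j^(5/2)) = 28*j^(5/2))
F(K) = √2*√K (F(K) = √(2*K) = √2*√K)
M(509) + F(38) = 28*509^(5/2) + √2*√38 = 28*(259081*√509) + 2*√19 = 7254268*√509 + 2*√19 = 2*√19 + 7254268*√509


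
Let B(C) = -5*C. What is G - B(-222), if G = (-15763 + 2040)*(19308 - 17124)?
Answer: -29972142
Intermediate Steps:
G = -29971032 (G = -13723*2184 = -29971032)
G - B(-222) = -29971032 - (-5)*(-222) = -29971032 - 1*1110 = -29971032 - 1110 = -29972142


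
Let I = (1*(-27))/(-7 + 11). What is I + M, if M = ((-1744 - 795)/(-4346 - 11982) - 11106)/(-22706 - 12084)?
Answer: -3653008831/568051120 ≈ -6.4308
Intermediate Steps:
I = -27/4 ≈ -6.7500
M = 181336229/568051120 (M = (-2539/(-16328) - 11106)/(-34790) = (-2539*(-1/16328) - 11106)*(-1/34790) = (2539/16328 - 11106)*(-1/34790) = -181336229/16328*(-1/34790) = 181336229/568051120 ≈ 0.31923)
I + M = -27/4 + 181336229/568051120 = -3653008831/568051120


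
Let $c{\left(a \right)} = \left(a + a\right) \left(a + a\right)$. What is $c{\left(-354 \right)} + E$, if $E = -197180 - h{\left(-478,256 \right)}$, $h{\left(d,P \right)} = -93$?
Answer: $304177$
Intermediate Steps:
$c{\left(a \right)} = 4 a^{2}$ ($c{\left(a \right)} = 2 a 2 a = 4 a^{2}$)
$E = -197087$ ($E = -197180 - -93 = -197180 + 93 = -197087$)
$c{\left(-354 \right)} + E = 4 \left(-354\right)^{2} - 197087 = 4 \cdot 125316 - 197087 = 501264 - 197087 = 304177$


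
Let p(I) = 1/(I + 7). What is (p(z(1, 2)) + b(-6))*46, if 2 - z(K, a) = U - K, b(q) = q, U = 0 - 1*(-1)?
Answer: -2438/9 ≈ -270.89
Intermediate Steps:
U = 1 (U = 0 + 1 = 1)
z(K, a) = 1 + K (z(K, a) = 2 - (1 - K) = 2 + (-1 + K) = 1 + K)
p(I) = 1/(7 + I)
(p(z(1, 2)) + b(-6))*46 = (1/(7 + (1 + 1)) - 6)*46 = (1/(7 + 2) - 6)*46 = (1/9 - 6)*46 = -53/9*46 = -2438/9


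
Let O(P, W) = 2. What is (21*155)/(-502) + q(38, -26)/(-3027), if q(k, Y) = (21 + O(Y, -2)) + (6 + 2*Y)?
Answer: -9841339/1519554 ≈ -6.4765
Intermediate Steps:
q(k, Y) = 29 + 2*Y (q(k, Y) = (21 + 2) + (6 + 2*Y) = 23 + (6 + 2*Y) = 29 + 2*Y)
(21*155)/(-502) + q(38, -26)/(-3027) = (21*155)/(-502) + (29 + 2*(-26))/(-3027) = 3255*(-1/502) + (29 - 52)*(-1/3027) = -3255/502 - 23*(-1/3027) = -3255/502 + 23/3027 = -9841339/1519554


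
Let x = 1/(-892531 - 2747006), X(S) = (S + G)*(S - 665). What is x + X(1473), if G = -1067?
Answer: 1193942833775/3639537 ≈ 3.2805e+5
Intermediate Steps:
X(S) = (-1067 + S)*(-665 + S) (X(S) = (S - 1067)*(S - 665) = (-1067 + S)*(-665 + S))
x = -1/3639537 (x = 1/(-3639537) = -1/3639537 ≈ -2.7476e-7)
x + X(1473) = -1/3639537 + (709555 + 1473**2 - 1732*1473) = -1/3639537 + (709555 + 2169729 - 2551236) = -1/3639537 + 328048 = 1193942833775/3639537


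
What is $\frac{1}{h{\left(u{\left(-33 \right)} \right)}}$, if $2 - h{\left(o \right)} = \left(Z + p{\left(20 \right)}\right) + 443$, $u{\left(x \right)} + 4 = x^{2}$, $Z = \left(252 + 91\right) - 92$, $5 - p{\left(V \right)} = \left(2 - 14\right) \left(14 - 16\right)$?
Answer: $- \frac{1}{673} \approx -0.0014859$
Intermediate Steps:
$p{\left(V \right)} = -19$ ($p{\left(V \right)} = 5 - \left(2 - 14\right) \left(14 - 16\right) = 5 - \left(-12\right) \left(-2\right) = 5 - 24 = -19$)
$Z = 251$ ($Z = 343 - 92 = 251$)
$u{\left(x \right)} = -4 + x^{2}$
$h{\left(o \right)} = -673$ ($h{\left(o \right)} = 2 - \left(\left(251 - 19\right) + 443\right) = 2 - \left(232 + 443\right) = 2 - 675 = -673$)
$\frac{1}{h{\left(u{\left(-33 \right)} \right)}} = \frac{1}{-673} = - \frac{1}{673}$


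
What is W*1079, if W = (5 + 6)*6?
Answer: 71214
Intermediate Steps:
W = 66 (W = 11*6 = 66)
W*1079 = 66*1079 = 71214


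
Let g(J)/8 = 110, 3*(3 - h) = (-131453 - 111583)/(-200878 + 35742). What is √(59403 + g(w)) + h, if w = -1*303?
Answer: 103599/41284 + √60283 ≈ 248.04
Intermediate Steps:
h = 103599/41284 (h = 3 - (-131453 - 111583)/(3*(-200878 + 35742)) = 3 - (-81012)/(-165136) = 3 - (-81012)*(-1)/165136 = 3 - ⅓*60759/41284 = 3 - 20253/41284 = 103599/41284 ≈ 2.5094)
w = -303
g(J) = 880 (g(J) = 8*110 = 880)
√(59403 + g(w)) + h = √(59403 + 880) + 103599/41284 = √60283 + 103599/41284 = 103599/41284 + √60283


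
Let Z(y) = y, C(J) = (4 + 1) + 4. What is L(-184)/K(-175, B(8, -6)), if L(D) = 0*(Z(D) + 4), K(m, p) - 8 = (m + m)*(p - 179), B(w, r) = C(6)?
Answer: 0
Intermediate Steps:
C(J) = 9 (C(J) = 5 + 4 = 9)
B(w, r) = 9
K(m, p) = 8 + 2*m*(-179 + p) (K(m, p) = 8 + (m + m)*(p - 179) = 8 + (2*m)*(-179 + p) = 8 + 2*m*(-179 + p))
L(D) = 0 (L(D) = 0*(D + 4) = 0*(4 + D) = 0)
L(-184)/K(-175, B(8, -6)) = 0/(8 - 358*(-175) + 2*(-175)*9) = 0/(8 + 62650 - 3150) = 0/59508 = 0*(1/59508) = 0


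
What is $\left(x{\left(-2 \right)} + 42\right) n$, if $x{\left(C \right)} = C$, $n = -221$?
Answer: $-8840$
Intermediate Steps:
$\left(x{\left(-2 \right)} + 42\right) n = \left(-2 + 42\right) \left(-221\right) = 40 \left(-221\right) = -8840$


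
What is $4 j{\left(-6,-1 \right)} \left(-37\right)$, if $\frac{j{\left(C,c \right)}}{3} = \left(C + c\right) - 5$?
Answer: $5328$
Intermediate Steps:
$j{\left(C,c \right)} = -15 + 3 C + 3 c$ ($j{\left(C,c \right)} = 3 \left(\left(C + c\right) - 5\right) = 3 \left(-5 + C + c\right) = -15 + 3 C + 3 c$)
$4 j{\left(-6,-1 \right)} \left(-37\right) = 4 \left(-15 + 3 \left(-6\right) + 3 \left(-1\right)\right) \left(-37\right) = 4 \left(-15 - 18 - 3\right) \left(-37\right) = 4 \left(-36\right) \left(-37\right) = \left(-144\right) \left(-37\right) = 5328$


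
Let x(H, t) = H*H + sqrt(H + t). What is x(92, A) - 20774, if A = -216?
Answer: -12310 + 2*I*sqrt(31) ≈ -12310.0 + 11.136*I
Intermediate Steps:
x(H, t) = H**2 + sqrt(H + t)
x(92, A) - 20774 = (92**2 + sqrt(92 - 216)) - 20774 = (8464 + sqrt(-124)) - 20774 = (8464 + 2*I*sqrt(31)) - 20774 = -12310 + 2*I*sqrt(31)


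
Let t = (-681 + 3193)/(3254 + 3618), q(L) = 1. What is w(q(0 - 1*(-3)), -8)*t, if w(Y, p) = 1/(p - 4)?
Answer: -157/5154 ≈ -0.030462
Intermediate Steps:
w(Y, p) = 1/(-4 + p)
t = 314/859 (t = 2512/6872 = 2512*(1/6872) = 314/859 ≈ 0.36554)
w(q(0 - 1*(-3)), -8)*t = (314/859)/(-4 - 8) = (314/859)/(-12) = -1/12*314/859 = -157/5154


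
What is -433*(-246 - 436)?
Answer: 295306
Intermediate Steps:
-433*(-246 - 436) = -433*(-682) = 295306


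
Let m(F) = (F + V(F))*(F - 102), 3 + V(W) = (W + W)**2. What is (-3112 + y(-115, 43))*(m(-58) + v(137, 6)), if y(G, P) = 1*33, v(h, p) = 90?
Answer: 6598635690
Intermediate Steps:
V(W) = -3 + 4*W**2 (V(W) = -3 + (W + W)**2 = -3 + (2*W)**2 = -3 + 4*W**2)
y(G, P) = 33
m(F) = (-102 + F)*(-3 + F + 4*F**2) (m(F) = (F + (-3 + 4*F**2))*(F - 102) = (-3 + F + 4*F**2)*(-102 + F) = (-102 + F)*(-3 + F + 4*F**2))
(-3112 + y(-115, 43))*(m(-58) + v(137, 6)) = (-3112 + 33)*((306 - 407*(-58)**2 - 105*(-58) + 4*(-58)**3) + 90) = -3079*((306 - 407*3364 + 6090 + 4*(-195112)) + 90) = -3079*((306 - 1369148 + 6090 - 780448) + 90) = -3079*(-2143200 + 90) = -3079*(-2143110) = 6598635690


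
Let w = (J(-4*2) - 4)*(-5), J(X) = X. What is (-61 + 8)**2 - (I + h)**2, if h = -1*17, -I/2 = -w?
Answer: -7800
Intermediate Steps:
w = 60 (w = (-4*2 - 4)*(-5) = (-8 - 4)*(-5) = -12*(-5) = 60)
I = 120 (I = -(-2)*60 = -2*(-60) = 120)
h = -17
(-61 + 8)**2 - (I + h)**2 = (-61 + 8)**2 - (120 - 17)**2 = (-53)**2 - 1*103**2 = 2809 - 1*10609 = 2809 - 10609 = -7800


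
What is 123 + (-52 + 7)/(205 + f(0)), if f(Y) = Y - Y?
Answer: 5034/41 ≈ 122.78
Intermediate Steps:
f(Y) = 0
123 + (-52 + 7)/(205 + f(0)) = 123 + (-52 + 7)/(205 + 0) = 123 - 45/205 = 123 - 45*1/205 = 123 - 9/41 = 5034/41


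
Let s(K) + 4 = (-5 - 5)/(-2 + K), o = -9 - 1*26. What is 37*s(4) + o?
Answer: -368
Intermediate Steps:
o = -35 (o = -9 - 26 = -35)
s(K) = -4 - 10/(-2 + K) (s(K) = -4 + (-5 - 5)/(-2 + K) = -4 - 10/(-2 + K))
37*s(4) + o = 37*(2*(-1 - 2*4)/(-2 + 4)) - 35 = 37*(2*(-1 - 8)/2) - 35 = 37*(2*(1/2)*(-9)) - 35 = 37*(-9) - 35 = -333 - 35 = -368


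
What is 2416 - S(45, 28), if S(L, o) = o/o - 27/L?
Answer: 12078/5 ≈ 2415.6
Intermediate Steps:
S(L, o) = 1 - 27/L
2416 - S(45, 28) = 2416 - (-27 + 45)/45 = 2416 - 18/45 = 2416 - 1*⅖ = 2416 - ⅖ = 12078/5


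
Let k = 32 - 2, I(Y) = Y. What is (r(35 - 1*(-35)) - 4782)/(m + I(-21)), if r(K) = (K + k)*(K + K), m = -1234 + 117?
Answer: -4609/569 ≈ -8.1002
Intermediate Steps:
m = -1117
k = 30
r(K) = 2*K*(30 + K) (r(K) = (K + 30)*(K + K) = (30 + K)*(2*K) = 2*K*(30 + K))
(r(35 - 1*(-35)) - 4782)/(m + I(-21)) = (2*(35 - 1*(-35))*(30 + (35 - 1*(-35))) - 4782)/(-1117 - 21) = (2*(35 + 35)*(30 + (35 + 35)) - 4782)/(-1138) = (2*70*(30 + 70) - 4782)*(-1/1138) = (2*70*100 - 4782)*(-1/1138) = (14000 - 4782)*(-1/1138) = 9218*(-1/1138) = -4609/569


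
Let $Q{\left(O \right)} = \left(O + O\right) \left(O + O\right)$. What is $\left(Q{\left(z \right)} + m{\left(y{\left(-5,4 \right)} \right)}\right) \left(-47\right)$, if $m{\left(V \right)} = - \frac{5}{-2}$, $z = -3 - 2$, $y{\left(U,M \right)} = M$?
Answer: $- \frac{9635}{2} \approx -4817.5$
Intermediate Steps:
$z = -5$
$Q{\left(O \right)} = 4 O^{2}$ ($Q{\left(O \right)} = 2 O 2 O = 4 O^{2}$)
$m{\left(V \right)} = \frac{5}{2}$ ($m{\left(V \right)} = \left(-5\right) \left(- \frac{1}{2}\right) = \frac{5}{2}$)
$\left(Q{\left(z \right)} + m{\left(y{\left(-5,4 \right)} \right)}\right) \left(-47\right) = \left(4 \left(-5\right)^{2} + \frac{5}{2}\right) \left(-47\right) = \left(4 \cdot 25 + \frac{5}{2}\right) \left(-47\right) = \left(100 + \frac{5}{2}\right) \left(-47\right) = \frac{205}{2} \left(-47\right) = - \frac{9635}{2}$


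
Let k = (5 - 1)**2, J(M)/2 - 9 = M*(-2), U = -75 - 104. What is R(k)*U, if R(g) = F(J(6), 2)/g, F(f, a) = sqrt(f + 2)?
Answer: -179*I/8 ≈ -22.375*I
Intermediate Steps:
U = -179
J(M) = 18 - 4*M (J(M) = 18 + 2*(M*(-2)) = 18 + 2*(-2*M) = 18 - 4*M)
k = 16 (k = 4**2 = 16)
F(f, a) = sqrt(2 + f)
R(g) = 2*I/g (R(g) = sqrt(2 + (18 - 4*6))/g = sqrt(2 + (18 - 24))/g = sqrt(2 - 6)/g = sqrt(-4)/g = (2*I)/g = 2*I/g)
R(k)*U = (2*I/16)*(-179) = (2*I*(1/16))*(-179) = (I/8)*(-179) = -179*I/8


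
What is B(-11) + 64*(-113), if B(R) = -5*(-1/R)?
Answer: -79557/11 ≈ -7232.5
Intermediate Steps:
B(R) = 5/R (B(R) = -5*(-1/R) = -(-5)/R = 5/R)
B(-11) + 64*(-113) = 5/(-11) + 64*(-113) = 5*(-1/11) - 7232 = -5/11 - 7232 = -79557/11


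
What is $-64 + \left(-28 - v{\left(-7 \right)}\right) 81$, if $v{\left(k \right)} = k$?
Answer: $-1765$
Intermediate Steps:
$-64 + \left(-28 - v{\left(-7 \right)}\right) 81 = -64 + \left(-28 - -7\right) 81 = -64 + \left(-28 + 7\right) 81 = -64 - 1701 = -1765$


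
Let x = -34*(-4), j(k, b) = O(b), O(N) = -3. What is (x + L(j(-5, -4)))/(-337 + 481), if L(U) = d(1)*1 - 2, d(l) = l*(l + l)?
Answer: 17/18 ≈ 0.94444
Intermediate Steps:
d(l) = 2*l² (d(l) = l*(2*l) = 2*l²)
j(k, b) = -3
L(U) = 0 (L(U) = (2*1²)*1 - 2 = (2*1)*1 - 2 = 2*1 - 2 = 2 - 2 = 0)
x = 136
(x + L(j(-5, -4)))/(-337 + 481) = (136 + 0)/(-337 + 481) = 136/144 = 136*(1/144) = 17/18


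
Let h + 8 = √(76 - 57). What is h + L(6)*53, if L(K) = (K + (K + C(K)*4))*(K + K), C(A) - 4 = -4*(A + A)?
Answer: -104312 + √19 ≈ -1.0431e+5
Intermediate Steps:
C(A) = 4 - 8*A (C(A) = 4 - 4*(A + A) = 4 - 8*A)
h = -8 + √19 (h = -8 + √(76 - 57) = -8 + √19 ≈ -3.6411)
L(K) = 2*K*(16 - 30*K) (L(K) = (K + (K + (4 - 8*K)*4))*(K + K) = (K + (K + (16 - 32*K)))*(2*K) = (K + (16 - 31*K))*(2*K) = (16 - 30*K)*(2*K) = 2*K*(16 - 30*K))
h + L(6)*53 = (-8 + √19) + (4*6*(8 - 15*6))*53 = (-8 + √19) + (4*6*(8 - 90))*53 = (-8 + √19) + (4*6*(-82))*53 = (-8 + √19) - 1968*53 = (-8 + √19) - 104304 = -104312 + √19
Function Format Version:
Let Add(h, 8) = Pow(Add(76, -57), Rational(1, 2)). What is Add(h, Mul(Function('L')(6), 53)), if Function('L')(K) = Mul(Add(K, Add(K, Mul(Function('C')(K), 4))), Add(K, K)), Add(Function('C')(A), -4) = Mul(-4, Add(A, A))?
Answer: Add(-104312, Pow(19, Rational(1, 2))) ≈ -1.0431e+5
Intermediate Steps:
Function('C')(A) = Add(4, Mul(-8, A)) (Function('C')(A) = Add(4, Mul(-4, Add(A, A))) = Add(4, Mul(-4, Mul(2, A))) = Add(4, Mul(-8, A)))
h = Add(-8, Pow(19, Rational(1, 2))) (h = Add(-8, Pow(Add(76, -57), Rational(1, 2))) = Add(-8, Pow(19, Rational(1, 2))) ≈ -3.6411)
Function('L')(K) = Mul(2, K, Add(16, Mul(-30, K))) (Function('L')(K) = Mul(Add(K, Add(K, Mul(Add(4, Mul(-8, K)), 4))), Add(K, K)) = Mul(Add(K, Add(K, Add(16, Mul(-32, K)))), Mul(2, K)) = Mul(Add(K, Add(16, Mul(-31, K))), Mul(2, K)) = Mul(Add(16, Mul(-30, K)), Mul(2, K)) = Mul(2, K, Add(16, Mul(-30, K))))
Add(h, Mul(Function('L')(6), 53)) = Add(Add(-8, Pow(19, Rational(1, 2))), Mul(Mul(4, 6, Add(8, Mul(-15, 6))), 53)) = Add(Add(-8, Pow(19, Rational(1, 2))), Mul(Mul(4, 6, Add(8, -90)), 53)) = Add(Add(-8, Pow(19, Rational(1, 2))), Mul(Mul(4, 6, -82), 53)) = Add(Add(-8, Pow(19, Rational(1, 2))), Mul(-1968, 53)) = Add(Add(-8, Pow(19, Rational(1, 2))), -104304) = Add(-104312, Pow(19, Rational(1, 2)))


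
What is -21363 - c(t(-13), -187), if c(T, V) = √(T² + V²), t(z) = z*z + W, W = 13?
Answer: -21363 - √68093 ≈ -21624.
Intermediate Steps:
t(z) = 13 + z² (t(z) = z*z + 13 = z² + 13 = 13 + z²)
-21363 - c(t(-13), -187) = -21363 - √((13 + (-13)²)² + (-187)²) = -21363 - √((13 + 169)² + 34969) = -21363 - √(182² + 34969) = -21363 - √(33124 + 34969) = -21363 - √68093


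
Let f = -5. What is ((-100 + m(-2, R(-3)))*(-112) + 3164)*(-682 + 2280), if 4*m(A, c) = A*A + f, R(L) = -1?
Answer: 22998416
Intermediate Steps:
m(A, c) = -5/4 + A²/4 (m(A, c) = (A*A - 5)/4 = (A² - 5)/4 = (-5 + A²)/4 = -5/4 + A²/4)
((-100 + m(-2, R(-3)))*(-112) + 3164)*(-682 + 2280) = ((-100 + (-5/4 + (¼)*(-2)²))*(-112) + 3164)*(-682 + 2280) = ((-100 + (-5/4 + (¼)*4))*(-112) + 3164)*1598 = ((-100 + (-5/4 + 1))*(-112) + 3164)*1598 = ((-100 - ¼)*(-112) + 3164)*1598 = (-401/4*(-112) + 3164)*1598 = (11228 + 3164)*1598 = 14392*1598 = 22998416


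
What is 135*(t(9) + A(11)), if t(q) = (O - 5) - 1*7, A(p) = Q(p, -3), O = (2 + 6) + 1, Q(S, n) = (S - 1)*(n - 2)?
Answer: -7155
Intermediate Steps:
Q(S, n) = (-1 + S)*(-2 + n)
O = 9 (O = 8 + 1 = 9)
A(p) = 5 - 5*p (A(p) = 2 - 1*(-3) - 2*p + p*(-3) = 2 + 3 - 2*p - 3*p = 5 - 5*p)
t(q) = -3 (t(q) = (9 - 5) - 1*7 = 4 - 7 = -3)
135*(t(9) + A(11)) = 135*(-3 + (5 - 5*11)) = 135*(-3 + (5 - 55)) = 135*(-3 - 50) = 135*(-53) = -7155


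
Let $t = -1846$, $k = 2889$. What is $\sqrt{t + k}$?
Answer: $\sqrt{1043} \approx 32.296$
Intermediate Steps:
$\sqrt{t + k} = \sqrt{-1846 + 2889} = \sqrt{1043}$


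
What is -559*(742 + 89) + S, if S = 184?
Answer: -464345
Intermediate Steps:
-559*(742 + 89) + S = -559*(742 + 89) + 184 = -559*831 + 184 = -464529 + 184 = -464345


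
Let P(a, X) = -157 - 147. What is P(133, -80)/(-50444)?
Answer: 76/12611 ≈ 0.0060265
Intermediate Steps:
P(a, X) = -304
P(133, -80)/(-50444) = -304/(-50444) = -304*(-1/50444) = 76/12611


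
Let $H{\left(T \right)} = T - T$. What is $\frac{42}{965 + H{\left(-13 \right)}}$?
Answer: $\frac{42}{965} \approx 0.043523$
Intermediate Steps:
$H{\left(T \right)} = 0$
$\frac{42}{965 + H{\left(-13 \right)}} = \frac{42}{965 + 0} = \frac{42}{965}$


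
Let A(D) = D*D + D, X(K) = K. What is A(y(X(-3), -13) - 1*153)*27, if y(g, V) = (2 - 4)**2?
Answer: 595404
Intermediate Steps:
y(g, V) = 4 (y(g, V) = (-2)**2 = 4)
A(D) = D + D**2 (A(D) = D**2 + D = D + D**2)
A(y(X(-3), -13) - 1*153)*27 = ((4 - 1*153)*(1 + (4 - 1*153)))*27 = ((4 - 153)*(1 + (4 - 153)))*27 = -149*(1 - 149)*27 = -149*(-148)*27 = 22052*27 = 595404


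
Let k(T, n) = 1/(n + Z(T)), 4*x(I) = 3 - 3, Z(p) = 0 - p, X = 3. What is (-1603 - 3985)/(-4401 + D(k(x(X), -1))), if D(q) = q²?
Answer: 127/100 ≈ 1.2700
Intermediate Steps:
Z(p) = -p
x(I) = 0 (x(I) = (3 - 3)/4 = (¼)*0 = 0)
k(T, n) = 1/(n - T)
(-1603 - 3985)/(-4401 + D(k(x(X), -1))) = (-1603 - 3985)/(-4401 + (1/(-1 - 1*0))²) = -5588/(-4401 + (1/(-1 + 0))²) = -5588/(-4401 + (1/(-1))²) = -5588/(-4401 + (-1)²) = -5588/(-4401 + 1) = -5588/(-4400) = -5588*(-1/4400) = 127/100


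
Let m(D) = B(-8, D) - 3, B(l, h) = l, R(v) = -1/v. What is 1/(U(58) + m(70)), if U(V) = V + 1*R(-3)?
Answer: 3/142 ≈ 0.021127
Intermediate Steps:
U(V) = 1/3 + V (U(V) = V + 1*(-1/(-3)) = V + 1*(-1*(-1/3)) = V + 1*(1/3) = V + 1/3 = 1/3 + V)
m(D) = -11 (m(D) = -8 - 3 = -11)
1/(U(58) + m(70)) = 1/((1/3 + 58) - 11) = 1/(175/3 - 11) = 1/(142/3) = 3/142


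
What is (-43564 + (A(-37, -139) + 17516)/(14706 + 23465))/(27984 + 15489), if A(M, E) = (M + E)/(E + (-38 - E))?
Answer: -4513487792/4504107111 ≈ -1.0021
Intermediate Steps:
A(M, E) = -E/38 - M/38 (A(M, E) = (E + M)/(-38) = (E + M)*(-1/38) = -E/38 - M/38)
(-43564 + (A(-37, -139) + 17516)/(14706 + 23465))/(27984 + 15489) = (-43564 + ((-1/38*(-139) - 1/38*(-37)) + 17516)/(14706 + 23465))/(27984 + 15489) = (-43564 + ((139/38 + 37/38) + 17516)/38171)/43473 = (-43564 + (88/19 + 17516)*(1/38171))*(1/43473) = (-43564 + (332892/19)*(1/38171))*(1/43473) = (-43564 + 47556/103607)*(1/43473) = -4513487792/103607*1/43473 = -4513487792/4504107111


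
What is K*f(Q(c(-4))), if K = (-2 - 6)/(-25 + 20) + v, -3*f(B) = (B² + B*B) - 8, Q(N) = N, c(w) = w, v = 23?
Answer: -984/5 ≈ -196.80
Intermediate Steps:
f(B) = 8/3 - 2*B²/3 (f(B) = -((B² + B*B) - 8)/3 = -((B² + B²) - 8)/3 = -(2*B² - 8)/3 = -(-8 + 2*B²)/3 = 8/3 - 2*B²/3)
K = 123/5 (K = (-2 - 6)/(-25 + 20) + 23 = -8/(-5) + 23 = -8*(-⅕) + 23 = 8/5 + 23 = 123/5 ≈ 24.600)
K*f(Q(c(-4))) = 123*(8/3 - ⅔*(-4)²)/5 = 123*(8/3 - ⅔*16)/5 = 123*(8/3 - 32/3)/5 = (123/5)*(-8) = -984/5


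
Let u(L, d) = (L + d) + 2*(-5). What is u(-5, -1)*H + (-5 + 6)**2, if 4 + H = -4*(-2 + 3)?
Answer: 129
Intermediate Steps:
u(L, d) = -10 + L + d (u(L, d) = (L + d) - 10 = -10 + L + d)
H = -8 (H = -4 - 4*(-2 + 3) = -4 - 4*1 = -4 - 4 = -8)
u(-5, -1)*H + (-5 + 6)**2 = (-10 - 5 - 1)*(-8) + (-5 + 6)**2 = -16*(-8) + 1**2 = 128 + 1 = 129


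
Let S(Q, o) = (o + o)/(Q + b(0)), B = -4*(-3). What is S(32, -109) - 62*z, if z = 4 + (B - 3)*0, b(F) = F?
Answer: -4077/16 ≈ -254.81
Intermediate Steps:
B = 12
S(Q, o) = 2*o/Q (S(Q, o) = (o + o)/(Q + 0) = (2*o)/Q = 2*o/Q)
z = 4 (z = 4 + (12 - 3)*0 = 4 + 9*0 = 4 + 0 = 4)
S(32, -109) - 62*z = 2*(-109)/32 - 62*4 = 2*(-109)*(1/32) - 248 = -109/16 - 248 = -4077/16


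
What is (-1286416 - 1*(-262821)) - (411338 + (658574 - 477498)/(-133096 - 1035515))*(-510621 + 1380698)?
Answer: -418241929101560579/1168611 ≈ -3.5790e+11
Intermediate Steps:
(-1286416 - 1*(-262821)) - (411338 + (658574 - 477498)/(-133096 - 1035515))*(-510621 + 1380698) = (-1286416 + 262821) - (411338 + 181076/(-1168611))*870077 = -1023595 - (411338 + 181076*(-1/1168611))*870077 = -1023595 - (411338 - 181076/1168611)*870077 = -1023595 - 480693930442*870077/1168611 = -1023595 - 1*418240732917184034/1168611 = -1023595 - 418240732917184034/1168611 = -418241929101560579/1168611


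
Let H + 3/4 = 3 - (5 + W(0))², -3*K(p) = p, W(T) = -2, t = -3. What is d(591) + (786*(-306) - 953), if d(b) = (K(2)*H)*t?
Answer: -482965/2 ≈ -2.4148e+5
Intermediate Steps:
K(p) = -p/3
H = -27/4 (H = -¾ + (3 - (5 - 2)²) = -¾ + (3 - 1*3²) = -¾ + (3 - 1*9) = -¾ + (3 - 9) = -¾ - 6 = -27/4 ≈ -6.7500)
d(b) = -27/2 (d(b) = (-⅓*2*(-27/4))*(-3) = -⅔*(-27/4)*(-3) = (9/2)*(-3) = -27/2)
d(591) + (786*(-306) - 953) = -27/2 + (786*(-306) - 953) = -27/2 + (-240516 - 953) = -27/2 - 241469 = -482965/2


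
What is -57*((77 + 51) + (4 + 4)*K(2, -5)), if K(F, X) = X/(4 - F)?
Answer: -6156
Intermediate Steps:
-57*((77 + 51) + (4 + 4)*K(2, -5)) = -57*((77 + 51) + (4 + 4)*(-1*(-5)/(-4 + 2))) = -57*(128 + 8*(-1*(-5)/(-2))) = -57*(128 + 8*(-1*(-5)*(-½))) = -57*(128 + 8*(-5/2)) = -57*(128 - 20) = -57*108 = -6156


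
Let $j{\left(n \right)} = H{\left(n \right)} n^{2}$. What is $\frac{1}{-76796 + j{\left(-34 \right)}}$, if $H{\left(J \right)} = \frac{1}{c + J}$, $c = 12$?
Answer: $- \frac{11}{845334} \approx -1.3013 \cdot 10^{-5}$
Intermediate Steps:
$H{\left(J \right)} = \frac{1}{12 + J}$
$j{\left(n \right)} = \frac{n^{2}}{12 + n}$
$\frac{1}{-76796 + j{\left(-34 \right)}} = \frac{1}{-76796 + \frac{\left(-34\right)^{2}}{12 - 34}} = \frac{1}{-76796 + \frac{1156}{-22}} = \frac{1}{-76796 + 1156 \left(- \frac{1}{22}\right)} = \frac{1}{-76796 - \frac{578}{11}} = \frac{1}{- \frac{845334}{11}} = - \frac{11}{845334}$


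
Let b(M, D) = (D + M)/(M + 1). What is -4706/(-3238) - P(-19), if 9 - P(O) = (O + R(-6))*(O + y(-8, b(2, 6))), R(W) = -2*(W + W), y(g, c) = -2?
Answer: -182213/1619 ≈ -112.55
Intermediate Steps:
b(M, D) = (D + M)/(1 + M)
R(W) = -4*W
P(O) = 9 - (-2 + O)*(24 + O) (P(O) = 9 - (O - 4*(-6))*(O - 2) = 9 - (O + 24)*(-2 + O) = 9 - (24 + O)*(-2 + O) = 9 - (-2 + O)*(24 + O))
-4706/(-3238) - P(-19) = -4706/(-3238) - (57 - 1*(-19)² - 22*(-19)) = -4706*(-1/3238) - (57 - 1*361 + 418) = 2353/1619 - (57 - 361 + 418) = 2353/1619 - 1*114 = 2353/1619 - 114 = -182213/1619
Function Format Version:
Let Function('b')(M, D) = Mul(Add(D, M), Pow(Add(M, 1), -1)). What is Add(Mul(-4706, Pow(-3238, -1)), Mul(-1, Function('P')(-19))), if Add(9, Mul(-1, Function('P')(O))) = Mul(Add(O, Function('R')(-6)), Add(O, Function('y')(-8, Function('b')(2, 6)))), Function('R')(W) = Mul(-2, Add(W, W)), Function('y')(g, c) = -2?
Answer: Rational(-182213, 1619) ≈ -112.55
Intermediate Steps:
Function('b')(M, D) = Mul(Pow(Add(1, M), -1), Add(D, M)) (Function('b')(M, D) = Mul(Add(D, M), Pow(Add(1, M), -1)) = Mul(Pow(Add(1, M), -1), Add(D, M)))
Function('R')(W) = Mul(-4, W) (Function('R')(W) = Mul(-2, Mul(2, W)) = Mul(-4, W))
Function('P')(O) = Add(9, Mul(-1, Add(-2, O), Add(24, O))) (Function('P')(O) = Add(9, Mul(-1, Mul(Add(O, Mul(-4, -6)), Add(O, -2)))) = Add(9, Mul(-1, Mul(Add(O, 24), Add(-2, O)))) = Add(9, Mul(-1, Mul(Add(24, O), Add(-2, O)))) = Add(9, Mul(-1, Mul(Add(-2, O), Add(24, O)))) = Add(9, Mul(-1, Add(-2, O), Add(24, O))))
Add(Mul(-4706, Pow(-3238, -1)), Mul(-1, Function('P')(-19))) = Add(Mul(-4706, Pow(-3238, -1)), Mul(-1, Add(57, Mul(-1, Pow(-19, 2)), Mul(-22, -19)))) = Add(Mul(-4706, Rational(-1, 3238)), Mul(-1, Add(57, Mul(-1, 361), 418))) = Add(Rational(2353, 1619), Mul(-1, Add(57, -361, 418))) = Add(Rational(2353, 1619), Mul(-1, 114)) = Add(Rational(2353, 1619), -114) = Rational(-182213, 1619)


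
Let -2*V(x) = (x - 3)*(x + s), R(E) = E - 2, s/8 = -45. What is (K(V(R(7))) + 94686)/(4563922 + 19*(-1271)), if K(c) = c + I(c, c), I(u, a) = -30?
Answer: 13573/648539 ≈ 0.020929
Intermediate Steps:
s = -360 (s = 8*(-45) = -360)
R(E) = -2 + E
V(x) = -(-360 + x)*(-3 + x)/2 (V(x) = -(x - 3)*(x - 360)/2 = -(-3 + x)*(-360 + x)/2 = -(-360 + x)*(-3 + x)/2)
K(c) = -30 + c (K(c) = c - 30 = -30 + c)
(K(V(R(7))) + 94686)/(4563922 + 19*(-1271)) = ((-30 + (-540 - (-2 + 7)²/2 + 363*(-2 + 7)/2)) + 94686)/(4563922 + 19*(-1271)) = ((-30 + (-540 - ½*5² + (363/2)*5)) + 94686)/(4563922 - 24149) = ((-30 + (-540 - ½*25 + 1815/2)) + 94686)/4539773 = ((-30 + (-540 - 25/2 + 1815/2)) + 94686)*(1/4539773) = ((-30 + 355) + 94686)*(1/4539773) = (325 + 94686)*(1/4539773) = 95011*(1/4539773) = 13573/648539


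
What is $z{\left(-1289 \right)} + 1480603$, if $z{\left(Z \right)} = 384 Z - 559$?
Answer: $985068$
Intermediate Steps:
$z{\left(Z \right)} = -559 + 384 Z$
$z{\left(-1289 \right)} + 1480603 = \left(-559 + 384 \left(-1289\right)\right) + 1480603 = \left(-559 - 494976\right) + 1480603 = -495535 + 1480603 = 985068$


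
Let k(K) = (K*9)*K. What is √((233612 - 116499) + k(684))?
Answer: √4327817 ≈ 2080.3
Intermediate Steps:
k(K) = 9*K² (k(K) = (9*K)*K = 9*K²)
√((233612 - 116499) + k(684)) = √((233612 - 116499) + 9*684²) = √(117113 + 9*467856) = √(117113 + 4210704) = √4327817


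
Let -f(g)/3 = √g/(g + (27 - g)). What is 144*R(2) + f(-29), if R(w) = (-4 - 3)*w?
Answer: -2016 - I*√29/9 ≈ -2016.0 - 0.59835*I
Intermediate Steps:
f(g) = -√g/9 (f(g) = -3*√g/(g + (27 - g)) = -3*√g/27 = -√g/9)
R(w) = -7*w
144*R(2) + f(-29) = 144*(-7*2) - I*√29/9 = 144*(-14) - I*√29/9 = -2016 - I*√29/9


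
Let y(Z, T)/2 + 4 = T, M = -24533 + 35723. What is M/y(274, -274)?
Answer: -5595/278 ≈ -20.126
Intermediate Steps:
M = 11190
y(Z, T) = -8 + 2*T
M/y(274, -274) = 11190/(-8 + 2*(-274)) = 11190/(-8 - 548) = 11190/(-556) = 11190*(-1/556) = -5595/278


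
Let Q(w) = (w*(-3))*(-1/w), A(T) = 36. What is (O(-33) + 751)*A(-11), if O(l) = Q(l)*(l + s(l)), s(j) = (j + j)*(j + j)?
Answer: 493920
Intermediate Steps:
Q(w) = 3 (Q(w) = (-3*w)*(-1/w) = 3)
s(j) = 4*j² (s(j) = (2*j)*(2*j) = 4*j²)
O(l) = 3*l + 12*l² (O(l) = 3*(l + 4*l²) = 3*l + 12*l²)
(O(-33) + 751)*A(-11) = (3*(-33)*(1 + 4*(-33)) + 751)*36 = (3*(-33)*(1 - 132) + 751)*36 = (3*(-33)*(-131) + 751)*36 = (12969 + 751)*36 = 13720*36 = 493920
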